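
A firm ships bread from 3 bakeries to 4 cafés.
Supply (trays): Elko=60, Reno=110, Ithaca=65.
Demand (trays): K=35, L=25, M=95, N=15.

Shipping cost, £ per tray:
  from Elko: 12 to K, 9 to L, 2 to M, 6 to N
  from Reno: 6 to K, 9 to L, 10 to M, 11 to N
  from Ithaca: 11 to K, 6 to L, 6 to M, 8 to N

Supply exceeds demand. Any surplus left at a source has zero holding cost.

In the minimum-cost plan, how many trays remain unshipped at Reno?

65

Minimum-cost shipments:
  Elko->M: 60 × £2 = £120
  Reno->K: 35 × £6 = £210
  Reno->L: 10 × £9 = £90
  Ithaca->L: 15 × £6 = £90
  Ithaca->M: 35 × £6 = £210
  Ithaca->N: 15 × £8 = £120
Total cost = £840.
Reno ships 45 of its 110, leaving 65.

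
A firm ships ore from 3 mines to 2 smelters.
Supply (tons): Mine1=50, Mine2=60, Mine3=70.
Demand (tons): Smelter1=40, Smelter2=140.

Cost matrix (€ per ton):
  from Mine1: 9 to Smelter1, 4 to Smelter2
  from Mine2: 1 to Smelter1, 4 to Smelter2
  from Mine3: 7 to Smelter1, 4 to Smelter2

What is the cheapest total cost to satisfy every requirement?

600

Optimal allocation:
  Mine1->Smelter2: 50 × €4 = €200
  Mine2->Smelter1: 40 × €1 = €40
  Mine2->Smelter2: 20 × €4 = €80
  Mine3->Smelter2: 70 × €4 = €280
Total = 200 + 40 + 80 + 280 = €600.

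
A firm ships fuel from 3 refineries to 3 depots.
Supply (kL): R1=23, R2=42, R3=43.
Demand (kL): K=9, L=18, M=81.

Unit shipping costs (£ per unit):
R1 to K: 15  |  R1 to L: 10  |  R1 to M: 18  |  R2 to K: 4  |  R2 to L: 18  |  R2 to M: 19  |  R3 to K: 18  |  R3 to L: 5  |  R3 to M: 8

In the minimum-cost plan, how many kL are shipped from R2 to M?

33

Solving gives:
  R1–L: 18 × £10 = £180
  R1–M: 5 × £18 = £90
  R2–K: 9 × £4 = £36
  R2–M: 33 × £19 = £627
  R3–M: 43 × £8 = £344
Total cost = £1277.
So R2→M carries 33 kL.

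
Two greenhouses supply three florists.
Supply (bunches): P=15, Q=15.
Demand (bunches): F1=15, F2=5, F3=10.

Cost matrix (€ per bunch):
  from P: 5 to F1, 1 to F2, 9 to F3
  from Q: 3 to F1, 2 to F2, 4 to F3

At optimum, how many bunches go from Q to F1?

The minimum-cost plan:
  P–F1: 10 bunches
  P–F2: 5 bunches
  Q–F1: 5 bunches
  Q–F3: 10 bunches
Total cost = €110.
So Q→F1 carries 5 bunches.

5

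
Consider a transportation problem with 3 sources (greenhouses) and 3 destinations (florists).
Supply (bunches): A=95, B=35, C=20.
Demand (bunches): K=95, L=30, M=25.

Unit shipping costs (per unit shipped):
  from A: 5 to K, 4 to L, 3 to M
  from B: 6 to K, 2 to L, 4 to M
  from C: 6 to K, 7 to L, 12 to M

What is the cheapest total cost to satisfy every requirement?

A cheapest plan:
  A to K: 70 × 5 = 350
  A to M: 25 × 3 = 75
  B to K: 5 × 6 = 30
  B to L: 30 × 2 = 60
  C to K: 20 × 6 = 120
Total = 350 + 75 + 30 + 60 + 120 = 635.
(Supply check: A ships 95; B ships 35; C ships 20.)

635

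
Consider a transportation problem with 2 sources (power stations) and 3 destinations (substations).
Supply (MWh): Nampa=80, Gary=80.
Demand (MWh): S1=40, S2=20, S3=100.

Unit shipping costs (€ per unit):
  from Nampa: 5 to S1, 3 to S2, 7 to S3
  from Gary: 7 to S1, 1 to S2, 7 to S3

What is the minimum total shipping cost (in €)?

A cheapest plan:
  Nampa→S1: 40 × €5 = €200
  Nampa→S3: 40 × €7 = €280
  Gary→S2: 20 × €1 = €20
  Gary→S3: 60 × €7 = €420
Total = 200 + 280 + 20 + 420 = €920.
(Supply check: Nampa ships 80; Gary ships 80.)

920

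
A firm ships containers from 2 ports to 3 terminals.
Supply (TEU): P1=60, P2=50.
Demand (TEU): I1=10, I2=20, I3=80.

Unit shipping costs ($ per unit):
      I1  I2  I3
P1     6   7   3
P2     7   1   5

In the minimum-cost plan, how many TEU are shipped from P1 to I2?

Optimal shipments:
  P1–I3: 60 × $3 = $180
  P2–I1: 10 × $7 = $70
  P2–I2: 20 × $1 = $20
  P2–I3: 20 × $5 = $100
Total cost = $370.
The route P1→I2 is not used.

0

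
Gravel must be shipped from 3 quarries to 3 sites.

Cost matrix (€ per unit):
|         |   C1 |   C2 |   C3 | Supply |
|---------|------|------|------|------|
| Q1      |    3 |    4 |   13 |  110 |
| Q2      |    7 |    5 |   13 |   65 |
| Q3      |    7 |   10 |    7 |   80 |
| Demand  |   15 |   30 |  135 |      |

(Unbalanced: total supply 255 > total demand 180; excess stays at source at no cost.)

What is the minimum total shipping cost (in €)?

1440

An optimal shipping plan:
  Q1→C1: 15 × €3 = €45
  Q1→C2: 30 × €4 = €120
  Q2→C3: 55 × €13 = €715
  Q3→C3: 80 × €7 = €560
Total = 45 + 120 + 715 + 560 = €1440.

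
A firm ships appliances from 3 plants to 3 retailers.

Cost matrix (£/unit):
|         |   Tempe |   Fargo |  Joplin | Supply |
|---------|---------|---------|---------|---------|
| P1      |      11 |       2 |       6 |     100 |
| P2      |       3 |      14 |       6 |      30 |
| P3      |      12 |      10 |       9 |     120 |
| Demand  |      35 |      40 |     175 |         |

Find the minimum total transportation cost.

One minimum-cost allocation:
  P1–Fargo: 40 × £2 = £80
  P1–Joplin: 60 × £6 = £360
  P2–Tempe: 30 × £3 = £90
  P3–Tempe: 5 × £12 = £60
  P3–Joplin: 115 × £9 = £1035
Total = 80 + 360 + 90 + 60 + 1035 = £1625.
(Supply check: P1 ships 100; P2 ships 30; P3 ships 120.)

1625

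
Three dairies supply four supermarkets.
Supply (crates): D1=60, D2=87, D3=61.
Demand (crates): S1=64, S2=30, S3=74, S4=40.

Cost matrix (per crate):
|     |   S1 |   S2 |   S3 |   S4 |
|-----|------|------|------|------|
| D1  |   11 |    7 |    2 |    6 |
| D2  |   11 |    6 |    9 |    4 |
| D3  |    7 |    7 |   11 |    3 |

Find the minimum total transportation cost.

An optimal shipping plan:
  D1 to S3: 60 × 2 = 120
  D2 to S1: 3 × 11 = 33
  D2 to S2: 30 × 6 = 180
  D2 to S3: 14 × 9 = 126
  D2 to S4: 40 × 4 = 160
  D3 to S1: 61 × 7 = 427
Total = 120 + 33 + 180 + 126 + 160 + 427 = 1046.
(Supply check: D1 ships 60; D2 ships 87; D3 ships 61.)

1046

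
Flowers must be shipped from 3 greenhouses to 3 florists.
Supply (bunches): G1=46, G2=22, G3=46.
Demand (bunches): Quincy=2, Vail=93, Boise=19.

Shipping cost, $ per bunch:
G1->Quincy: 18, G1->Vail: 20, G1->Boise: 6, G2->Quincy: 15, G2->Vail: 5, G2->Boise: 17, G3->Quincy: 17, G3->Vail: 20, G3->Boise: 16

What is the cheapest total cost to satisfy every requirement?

Optimal allocation:
  G1->Vail: 27 × $20 = $540
  G1->Boise: 19 × $6 = $114
  G2->Vail: 22 × $5 = $110
  G3->Quincy: 2 × $17 = $34
  G3->Vail: 44 × $20 = $880
Total = 540 + 114 + 110 + 34 + 880 = $1678.

1678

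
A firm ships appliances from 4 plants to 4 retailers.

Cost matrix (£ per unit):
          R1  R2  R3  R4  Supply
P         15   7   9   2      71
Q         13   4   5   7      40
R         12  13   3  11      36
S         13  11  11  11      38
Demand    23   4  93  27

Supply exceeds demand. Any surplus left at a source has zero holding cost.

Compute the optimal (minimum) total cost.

A cheapest plan:
  P->R2: 4 × £7 = £28
  P->R3: 17 × £9 = £153
  P->R4: 27 × £2 = £54
  Q->R3: 40 × £5 = £200
  R->R3: 36 × £3 = £108
  S->R1: 23 × £13 = £299
Total = 28 + 153 + 54 + 200 + 108 + 299 = £842.

842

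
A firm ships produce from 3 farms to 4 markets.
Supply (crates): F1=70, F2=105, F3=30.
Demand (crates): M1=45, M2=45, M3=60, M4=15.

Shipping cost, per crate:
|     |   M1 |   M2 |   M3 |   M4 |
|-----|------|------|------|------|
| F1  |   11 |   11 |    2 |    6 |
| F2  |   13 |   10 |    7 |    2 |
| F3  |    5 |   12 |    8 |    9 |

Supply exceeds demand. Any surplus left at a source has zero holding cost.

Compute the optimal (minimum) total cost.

925

An optimal shipping plan:
  F1 to M1: 10 × 11 = 110
  F1 to M3: 60 × 2 = 120
  F2 to M1: 5 × 13 = 65
  F2 to M2: 45 × 10 = 450
  F2 to M4: 15 × 2 = 30
  F3 to M1: 30 × 5 = 150
Total = 110 + 120 + 65 + 450 + 30 + 150 = 925.
(Supply check: F1 ships 70; F2 ships 65; F3 ships 30.)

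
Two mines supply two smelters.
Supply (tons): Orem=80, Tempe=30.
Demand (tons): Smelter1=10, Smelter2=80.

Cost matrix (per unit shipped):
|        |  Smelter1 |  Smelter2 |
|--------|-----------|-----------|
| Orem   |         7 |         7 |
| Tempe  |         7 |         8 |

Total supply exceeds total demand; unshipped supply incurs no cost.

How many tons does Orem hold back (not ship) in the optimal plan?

0

Minimum-cost shipments:
  Orem–Smelter2: 80 × 7 = 560
  Tempe–Smelter1: 10 × 7 = 70
Total cost = 630.
Orem ships 80 of its 80, leaving 0.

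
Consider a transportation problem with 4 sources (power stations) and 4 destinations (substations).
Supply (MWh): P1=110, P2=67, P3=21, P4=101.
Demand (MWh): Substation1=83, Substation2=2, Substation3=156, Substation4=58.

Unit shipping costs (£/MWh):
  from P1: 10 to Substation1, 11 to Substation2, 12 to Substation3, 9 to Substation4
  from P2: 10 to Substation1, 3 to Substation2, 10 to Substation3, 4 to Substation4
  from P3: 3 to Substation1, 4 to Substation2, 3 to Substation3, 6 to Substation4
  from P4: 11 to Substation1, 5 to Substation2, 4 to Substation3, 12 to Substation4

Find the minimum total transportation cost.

1929

One minimum-cost allocation:
  P1 to Substation1: 83 × £10 = £830
  P1 to Substation3: 27 × £12 = £324
  P2 to Substation2: 2 × £3 = £6
  P2 to Substation3: 7 × £10 = £70
  P2 to Substation4: 58 × £4 = £232
  P3 to Substation3: 21 × £3 = £63
  P4 to Substation3: 101 × £4 = £404
Total = 830 + 324 + 6 + 70 + 232 + 63 + 404 = £1929.
(Supply check: P1 ships 110; P2 ships 67; P3 ships 21; P4 ships 101.)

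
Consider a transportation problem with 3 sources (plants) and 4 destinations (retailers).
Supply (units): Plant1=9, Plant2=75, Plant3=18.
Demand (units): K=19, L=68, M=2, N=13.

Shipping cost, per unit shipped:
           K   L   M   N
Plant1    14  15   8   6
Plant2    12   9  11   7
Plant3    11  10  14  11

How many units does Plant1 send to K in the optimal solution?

0

Optimal shipments:
  Plant1 to M: 2 × 8 = 16
  Plant1 to N: 7 × 6 = 42
  Plant2 to K: 1 × 12 = 12
  Plant2 to L: 68 × 9 = 612
  Plant2 to N: 6 × 7 = 42
  Plant3 to K: 18 × 11 = 198
Total cost = 922.
The route Plant1→K is not used.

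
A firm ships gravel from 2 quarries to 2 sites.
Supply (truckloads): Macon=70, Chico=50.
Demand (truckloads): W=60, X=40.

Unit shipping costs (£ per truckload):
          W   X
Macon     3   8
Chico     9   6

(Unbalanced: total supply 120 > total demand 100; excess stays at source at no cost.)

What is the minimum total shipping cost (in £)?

Optimal allocation:
  Macon to W: 60 × £3 = £180
  Chico to X: 40 × £6 = £240
Total = 180 + 240 = £420.

420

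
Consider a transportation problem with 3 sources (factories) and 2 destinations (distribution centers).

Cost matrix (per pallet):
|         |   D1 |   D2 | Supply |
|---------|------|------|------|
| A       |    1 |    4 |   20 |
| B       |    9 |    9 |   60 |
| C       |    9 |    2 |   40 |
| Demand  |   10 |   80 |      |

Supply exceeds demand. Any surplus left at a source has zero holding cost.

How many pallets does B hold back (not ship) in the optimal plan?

30

Minimum-cost shipments:
  A–D1: 10 × 1 = 10
  A–D2: 10 × 4 = 40
  B–D2: 30 × 9 = 270
  C–D2: 40 × 2 = 80
Total cost = 400.
B ships 30 of its 60, leaving 30.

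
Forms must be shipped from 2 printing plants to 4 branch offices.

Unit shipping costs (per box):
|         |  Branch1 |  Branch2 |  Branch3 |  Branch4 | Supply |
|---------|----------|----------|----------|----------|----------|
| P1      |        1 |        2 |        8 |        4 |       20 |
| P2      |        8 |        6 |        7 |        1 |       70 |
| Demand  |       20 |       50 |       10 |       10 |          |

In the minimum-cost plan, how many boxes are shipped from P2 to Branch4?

10

Optimal shipments:
  P1->Branch1: 20 × 1 = 20
  P2->Branch2: 50 × 6 = 300
  P2->Branch3: 10 × 7 = 70
  P2->Branch4: 10 × 1 = 10
Total cost = 400.
So P2→Branch4 carries 10 boxes.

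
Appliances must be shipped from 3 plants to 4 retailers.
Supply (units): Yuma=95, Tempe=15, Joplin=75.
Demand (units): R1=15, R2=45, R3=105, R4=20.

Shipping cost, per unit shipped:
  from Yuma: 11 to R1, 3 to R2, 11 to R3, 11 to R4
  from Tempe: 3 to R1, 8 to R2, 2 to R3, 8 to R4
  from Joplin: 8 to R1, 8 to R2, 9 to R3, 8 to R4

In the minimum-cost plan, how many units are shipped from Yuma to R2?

Solving gives:
  Yuma->R2: 45 × 3 = 135
  Yuma->R3: 50 × 11 = 550
  Tempe->R3: 15 × 2 = 30
  Joplin->R1: 15 × 8 = 120
  Joplin->R3: 40 × 9 = 360
  Joplin->R4: 20 × 8 = 160
Total cost = 1355.
So Yuma→R2 carries 45 units.

45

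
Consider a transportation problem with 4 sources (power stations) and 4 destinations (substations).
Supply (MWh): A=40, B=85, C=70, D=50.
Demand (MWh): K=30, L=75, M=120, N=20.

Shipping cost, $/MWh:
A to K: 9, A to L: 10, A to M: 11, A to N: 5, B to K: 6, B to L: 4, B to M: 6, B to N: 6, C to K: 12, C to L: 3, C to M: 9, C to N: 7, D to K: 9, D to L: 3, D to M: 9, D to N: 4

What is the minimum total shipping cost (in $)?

1410

Optimal allocation:
  A->K: 30 × $9 = $270
  A->N: 10 × $5 = $50
  B->M: 85 × $6 = $510
  C->L: 35 × $3 = $105
  C->M: 35 × $9 = $315
  D->L: 40 × $3 = $120
  D->N: 10 × $4 = $40
Total = 270 + 50 + 510 + 105 + 315 + 120 + 40 = $1410.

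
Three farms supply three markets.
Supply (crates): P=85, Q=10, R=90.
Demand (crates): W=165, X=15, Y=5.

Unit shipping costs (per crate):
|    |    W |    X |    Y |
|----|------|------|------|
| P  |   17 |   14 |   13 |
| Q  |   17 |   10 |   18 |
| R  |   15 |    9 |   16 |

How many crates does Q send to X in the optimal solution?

10

The minimum-cost plan:
  P–W: 80 × 17 = 1360
  P–Y: 5 × 13 = 65
  Q–X: 10 × 10 = 100
  R–W: 85 × 15 = 1275
  R–X: 5 × 9 = 45
Total cost = 2845.
So Q→X carries 10 crates.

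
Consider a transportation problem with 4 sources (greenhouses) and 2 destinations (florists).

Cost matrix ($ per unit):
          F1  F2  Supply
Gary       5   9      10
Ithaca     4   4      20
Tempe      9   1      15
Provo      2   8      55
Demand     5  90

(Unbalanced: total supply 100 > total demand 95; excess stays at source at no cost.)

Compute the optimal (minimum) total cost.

One minimum-cost allocation:
  Gary to F2: 5 × $9 = $45
  Ithaca to F2: 20 × $4 = $80
  Tempe to F2: 15 × $1 = $15
  Provo to F1: 5 × $2 = $10
  Provo to F2: 50 × $8 = $400
Total = 45 + 80 + 15 + 10 + 400 = $550.
(Supply check: Gary ships 5; Ithaca ships 20; Tempe ships 15; Provo ships 55.)

550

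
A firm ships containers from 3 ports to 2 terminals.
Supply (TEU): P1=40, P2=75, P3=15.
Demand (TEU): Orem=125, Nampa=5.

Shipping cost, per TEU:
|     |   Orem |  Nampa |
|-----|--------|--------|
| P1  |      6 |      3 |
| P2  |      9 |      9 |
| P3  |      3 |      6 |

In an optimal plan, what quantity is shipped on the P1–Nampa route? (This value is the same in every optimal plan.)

5

The minimum-cost plan:
  P1 to Orem: 35 TEU
  P1 to Nampa: 5 TEU
  P2 to Orem: 75 TEU
  P3 to Orem: 15 TEU
Total cost = 945.
So P1→Nampa carries 5 TEU.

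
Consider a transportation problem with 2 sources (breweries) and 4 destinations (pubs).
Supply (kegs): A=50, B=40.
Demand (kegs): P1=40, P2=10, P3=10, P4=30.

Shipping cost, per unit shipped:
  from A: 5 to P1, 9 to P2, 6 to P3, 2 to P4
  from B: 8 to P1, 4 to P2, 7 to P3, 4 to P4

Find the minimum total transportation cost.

One minimum-cost allocation:
  A->P1: 40 × 5 = 200
  A->P4: 10 × 2 = 20
  B->P2: 10 × 4 = 40
  B->P3: 10 × 7 = 70
  B->P4: 20 × 4 = 80
Total = 200 + 20 + 40 + 70 + 80 = 410.
(Supply check: A ships 50; B ships 40.)

410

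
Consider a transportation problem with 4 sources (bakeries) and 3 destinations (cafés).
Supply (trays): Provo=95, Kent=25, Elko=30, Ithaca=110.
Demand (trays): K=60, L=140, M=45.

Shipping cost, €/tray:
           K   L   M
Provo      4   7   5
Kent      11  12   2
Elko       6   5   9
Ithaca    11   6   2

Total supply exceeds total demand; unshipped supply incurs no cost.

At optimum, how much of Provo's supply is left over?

15

An optimal plan:
  Provo→K: 60 × €4 = €240
  Provo→L: 20 × €7 = €140
  Kent→M: 25 × €2 = €50
  Elko→L: 30 × €5 = €150
  Ithaca→L: 90 × €6 = €540
  Ithaca→M: 20 × €2 = €40
Total cost = €1160.
Provo ships 80 of its 95, leaving 15.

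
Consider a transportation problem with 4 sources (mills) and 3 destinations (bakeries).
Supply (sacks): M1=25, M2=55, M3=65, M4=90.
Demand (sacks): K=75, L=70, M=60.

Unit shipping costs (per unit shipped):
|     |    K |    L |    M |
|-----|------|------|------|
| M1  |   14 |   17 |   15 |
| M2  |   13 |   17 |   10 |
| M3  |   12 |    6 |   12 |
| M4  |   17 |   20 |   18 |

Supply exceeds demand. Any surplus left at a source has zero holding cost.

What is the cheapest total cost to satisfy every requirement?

2330

An optimal shipping plan:
  M1→K: 20 × 14 = 280
  M1→L: 5 × 17 = 85
  M2→M: 55 × 10 = 550
  M3→L: 65 × 6 = 390
  M4→K: 55 × 17 = 935
  M4→M: 5 × 18 = 90
Total = 280 + 85 + 550 + 390 + 935 + 90 = 2330.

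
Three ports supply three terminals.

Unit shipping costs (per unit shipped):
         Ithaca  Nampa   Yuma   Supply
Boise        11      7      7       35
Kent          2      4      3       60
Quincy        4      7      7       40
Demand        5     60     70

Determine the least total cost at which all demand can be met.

One minimum-cost allocation:
  Boise–Nampa: 25 × 7 = 175
  Boise–Yuma: 10 × 7 = 70
  Kent–Yuma: 60 × 3 = 180
  Quincy–Ithaca: 5 × 4 = 20
  Quincy–Nampa: 35 × 7 = 245
Total = 175 + 70 + 180 + 20 + 245 = 690.

690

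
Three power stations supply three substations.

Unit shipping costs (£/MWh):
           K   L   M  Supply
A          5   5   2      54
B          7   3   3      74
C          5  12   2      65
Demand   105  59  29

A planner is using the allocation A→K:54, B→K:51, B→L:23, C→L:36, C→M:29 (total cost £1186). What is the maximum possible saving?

Current plan cost = 54·5 + 51·7 + 23·3 + 36·12 + 29·2 = £1186.
Optimal plan:
  A–K: 40 × £5 = £200
  A–M: 14 × £2 = £28
  B–L: 59 × £3 = £177
  B–M: 15 × £3 = £45
  C–K: 65 × £5 = £325
Optimal cost = £775.
Saving = 1186 − 775 = £411.

411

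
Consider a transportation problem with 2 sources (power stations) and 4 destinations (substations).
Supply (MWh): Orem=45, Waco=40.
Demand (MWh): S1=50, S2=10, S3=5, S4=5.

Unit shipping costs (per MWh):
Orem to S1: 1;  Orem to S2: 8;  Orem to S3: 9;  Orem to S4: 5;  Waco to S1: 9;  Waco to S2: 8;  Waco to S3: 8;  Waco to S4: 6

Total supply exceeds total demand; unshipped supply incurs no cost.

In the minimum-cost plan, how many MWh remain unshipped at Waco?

Minimum-cost shipments:
  Orem to S1: 45 MWh
  Waco to S1: 5 MWh
  Waco to S2: 10 MWh
  Waco to S3: 5 MWh
  Waco to S4: 5 MWh
Total cost = 240.
Waco ships 25 of its 40, leaving 15.

15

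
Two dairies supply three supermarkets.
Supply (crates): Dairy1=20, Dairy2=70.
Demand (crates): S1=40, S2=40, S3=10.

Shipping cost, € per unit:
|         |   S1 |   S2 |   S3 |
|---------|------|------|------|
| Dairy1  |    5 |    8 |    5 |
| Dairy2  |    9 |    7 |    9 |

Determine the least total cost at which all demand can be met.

One minimum-cost allocation:
  Dairy1->S1: 20 × €5 = €100
  Dairy2->S1: 20 × €9 = €180
  Dairy2->S2: 40 × €7 = €280
  Dairy2->S3: 10 × €9 = €90
Total = 100 + 180 + 280 + 90 = €650.

650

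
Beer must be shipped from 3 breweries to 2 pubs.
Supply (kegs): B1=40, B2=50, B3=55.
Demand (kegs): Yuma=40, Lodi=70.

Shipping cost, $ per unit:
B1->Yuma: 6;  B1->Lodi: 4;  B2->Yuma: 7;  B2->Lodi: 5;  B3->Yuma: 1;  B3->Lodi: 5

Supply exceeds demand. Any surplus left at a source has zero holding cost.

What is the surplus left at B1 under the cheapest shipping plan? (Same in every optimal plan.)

0

An optimal plan:
  B1→Lodi: 40 × $4 = $160
  B2→Lodi: 15 × $5 = $75
  B3→Yuma: 40 × $1 = $40
  B3→Lodi: 15 × $5 = $75
Total cost = $350.
B1 ships 40 of its 40, leaving 0.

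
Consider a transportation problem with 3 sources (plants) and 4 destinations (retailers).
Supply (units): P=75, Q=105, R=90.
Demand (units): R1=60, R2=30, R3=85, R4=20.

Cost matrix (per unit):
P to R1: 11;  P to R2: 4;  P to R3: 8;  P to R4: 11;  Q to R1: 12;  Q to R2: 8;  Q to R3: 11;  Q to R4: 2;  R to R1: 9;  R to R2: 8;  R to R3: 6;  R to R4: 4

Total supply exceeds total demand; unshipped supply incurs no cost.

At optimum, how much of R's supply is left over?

0

Minimum-cost shipments:
  P–R2: 30 × 4 = 120
  P–R3: 45 × 8 = 360
  Q–R1: 10 × 12 = 120
  Q–R4: 20 × 2 = 40
  R–R1: 50 × 9 = 450
  R–R3: 40 × 6 = 240
Total cost = 1330.
R ships 90 of its 90, leaving 0.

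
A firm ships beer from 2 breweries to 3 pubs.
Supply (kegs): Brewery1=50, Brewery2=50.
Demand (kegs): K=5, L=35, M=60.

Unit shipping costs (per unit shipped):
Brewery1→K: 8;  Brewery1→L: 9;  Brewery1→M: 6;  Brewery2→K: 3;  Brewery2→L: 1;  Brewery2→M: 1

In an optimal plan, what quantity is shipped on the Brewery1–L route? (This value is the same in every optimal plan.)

0

Optimal shipments:
  Brewery1 to K: 5 × 8 = 40
  Brewery1 to M: 45 × 6 = 270
  Brewery2 to L: 35 × 1 = 35
  Brewery2 to M: 15 × 1 = 15
Total cost = 360.
The route Brewery1→L is not used.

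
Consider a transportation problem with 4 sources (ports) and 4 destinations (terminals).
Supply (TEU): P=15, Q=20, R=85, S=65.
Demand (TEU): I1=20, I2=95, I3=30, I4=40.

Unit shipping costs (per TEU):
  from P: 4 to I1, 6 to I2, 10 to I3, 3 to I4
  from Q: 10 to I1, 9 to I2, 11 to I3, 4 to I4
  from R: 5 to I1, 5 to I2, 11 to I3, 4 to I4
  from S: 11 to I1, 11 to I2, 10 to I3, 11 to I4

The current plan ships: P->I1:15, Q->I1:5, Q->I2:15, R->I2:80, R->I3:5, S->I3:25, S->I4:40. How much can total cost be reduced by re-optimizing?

160

Current plan cost = 15·4 + 5·10 + 15·9 + 80·5 + 5·11 + 25·10 + 40·11 = 1390.
Optimal plan:
  P→I4: 15 TEU
  Q→I4: 20 TEU
  R→I1: 20 TEU
  R→I2: 60 TEU
  R→I4: 5 TEU
  S→I2: 35 TEU
  S→I3: 30 TEU
Optimal cost = 1230.
Saving = 1390 − 1230 = 160.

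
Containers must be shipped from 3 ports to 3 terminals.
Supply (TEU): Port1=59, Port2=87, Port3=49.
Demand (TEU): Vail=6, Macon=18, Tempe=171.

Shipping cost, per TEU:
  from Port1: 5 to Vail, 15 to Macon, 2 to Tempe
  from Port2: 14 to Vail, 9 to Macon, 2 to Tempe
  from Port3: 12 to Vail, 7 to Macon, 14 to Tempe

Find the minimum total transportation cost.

An optimal shipping plan:
  Port1→Tempe: 59 × 2 = 118
  Port2→Tempe: 87 × 2 = 174
  Port3→Vail: 6 × 12 = 72
  Port3→Macon: 18 × 7 = 126
  Port3→Tempe: 25 × 14 = 350
Total = 118 + 174 + 72 + 126 + 350 = 840.
(Supply check: Port1 ships 59; Port2 ships 87; Port3 ships 49.)

840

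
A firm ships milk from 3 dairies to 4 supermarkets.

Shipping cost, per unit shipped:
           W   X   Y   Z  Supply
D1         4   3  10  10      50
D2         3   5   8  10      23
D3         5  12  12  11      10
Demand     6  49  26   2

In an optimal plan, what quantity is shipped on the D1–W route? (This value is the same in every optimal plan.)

Optimal shipments:
  D1->X: 49 crates
  D1->Y: 1 crates
  D2->Y: 23 crates
  D3->W: 6 crates
  D3->Y: 2 crates
  D3->Z: 2 crates
Total cost = 417.
The route D1→W is not used.

0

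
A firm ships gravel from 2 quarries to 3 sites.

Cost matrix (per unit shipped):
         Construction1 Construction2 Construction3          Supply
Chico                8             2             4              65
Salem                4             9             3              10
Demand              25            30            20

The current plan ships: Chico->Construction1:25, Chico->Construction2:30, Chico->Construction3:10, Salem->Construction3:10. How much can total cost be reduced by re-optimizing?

30

Current plan cost = 25·8 + 30·2 + 10·4 + 10·3 = 330.
Optimal plan:
  Chico to Construction1: 15 × 8 = 120
  Chico to Construction2: 30 × 2 = 60
  Chico to Construction3: 20 × 4 = 80
  Salem to Construction1: 10 × 4 = 40
Optimal cost = 300.
Saving = 330 − 300 = 30.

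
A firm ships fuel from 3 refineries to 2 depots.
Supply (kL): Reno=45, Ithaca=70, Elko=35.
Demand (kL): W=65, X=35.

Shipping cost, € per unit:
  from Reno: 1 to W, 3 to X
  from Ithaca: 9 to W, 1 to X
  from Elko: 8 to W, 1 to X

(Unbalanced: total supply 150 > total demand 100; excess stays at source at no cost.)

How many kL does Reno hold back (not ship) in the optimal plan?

An optimal plan:
  Reno→W: 45 kL
  Ithaca→X: 20 kL
  Elko→W: 20 kL
  Elko→X: 15 kL
Total cost = €240.
Reno ships 45 of its 45, leaving 0.

0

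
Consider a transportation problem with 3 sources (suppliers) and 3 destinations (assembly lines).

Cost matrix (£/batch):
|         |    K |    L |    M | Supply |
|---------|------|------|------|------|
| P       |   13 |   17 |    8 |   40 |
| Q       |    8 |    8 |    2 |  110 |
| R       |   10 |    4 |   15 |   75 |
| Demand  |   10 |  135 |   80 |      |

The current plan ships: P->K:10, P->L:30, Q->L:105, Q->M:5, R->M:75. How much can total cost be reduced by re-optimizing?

1365

Current plan cost = 10·13 + 30·17 + 105·8 + 5·2 + 75·15 = £2615.
Optimal plan:
  P→K: 10 × £13 = £130
  P→M: 30 × £8 = £240
  Q→L: 60 × £8 = £480
  Q→M: 50 × £2 = £100
  R→L: 75 × £4 = £300
Optimal cost = £1250.
Saving = 2615 − 1250 = £1365.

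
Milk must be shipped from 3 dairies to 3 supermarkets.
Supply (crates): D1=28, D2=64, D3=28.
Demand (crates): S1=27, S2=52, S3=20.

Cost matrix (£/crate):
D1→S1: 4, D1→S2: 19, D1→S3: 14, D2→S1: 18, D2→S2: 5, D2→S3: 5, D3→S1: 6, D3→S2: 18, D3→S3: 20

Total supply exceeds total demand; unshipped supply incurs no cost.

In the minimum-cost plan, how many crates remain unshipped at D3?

21

An optimal plan:
  D1–S1: 20 × £4 = £80
  D1–S3: 8 × £14 = £112
  D2–S2: 52 × £5 = £260
  D2–S3: 12 × £5 = £60
  D3–S1: 7 × £6 = £42
Total cost = £554.
D3 ships 7 of its 28, leaving 21.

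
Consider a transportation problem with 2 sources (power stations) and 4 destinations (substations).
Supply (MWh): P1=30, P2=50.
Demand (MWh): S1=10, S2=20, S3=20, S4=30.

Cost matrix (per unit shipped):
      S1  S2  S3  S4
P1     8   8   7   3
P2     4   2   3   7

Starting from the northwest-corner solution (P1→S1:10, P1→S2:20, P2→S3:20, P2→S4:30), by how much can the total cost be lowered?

280

Current plan cost = 10·8 + 20·8 + 20·3 + 30·7 = 510.
Optimal plan:
  P1–S4: 30 MWh
  P2–S1: 10 MWh
  P2–S2: 20 MWh
  P2–S3: 20 MWh
Optimal cost = 230.
Saving = 510 − 230 = 280.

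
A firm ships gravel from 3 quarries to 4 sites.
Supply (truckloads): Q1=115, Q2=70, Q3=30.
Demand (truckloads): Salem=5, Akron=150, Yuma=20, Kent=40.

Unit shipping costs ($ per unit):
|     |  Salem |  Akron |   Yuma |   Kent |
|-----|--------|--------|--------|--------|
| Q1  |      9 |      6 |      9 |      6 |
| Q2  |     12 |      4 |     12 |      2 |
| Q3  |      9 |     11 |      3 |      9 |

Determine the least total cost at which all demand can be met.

1050

A cheapest plan:
  Q1->Akron: 115 × $6 = $690
  Q2->Akron: 35 × $4 = $140
  Q2->Kent: 35 × $2 = $70
  Q3->Salem: 5 × $9 = $45
  Q3->Yuma: 20 × $3 = $60
  Q3->Kent: 5 × $9 = $45
Total = 690 + 140 + 70 + 45 + 60 + 45 = $1050.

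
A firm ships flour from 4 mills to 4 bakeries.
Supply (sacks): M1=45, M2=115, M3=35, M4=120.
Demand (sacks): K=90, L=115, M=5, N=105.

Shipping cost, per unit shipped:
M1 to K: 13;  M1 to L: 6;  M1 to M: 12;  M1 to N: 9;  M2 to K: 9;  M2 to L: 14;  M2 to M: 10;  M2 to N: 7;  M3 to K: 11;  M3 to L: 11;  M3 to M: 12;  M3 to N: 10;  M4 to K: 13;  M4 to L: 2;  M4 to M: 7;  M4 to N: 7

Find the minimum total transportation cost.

An optimal shipping plan:
  M1→N: 45 × 9 = 405
  M2→K: 55 × 9 = 495
  M2→N: 60 × 7 = 420
  M3→K: 35 × 11 = 385
  M4→L: 115 × 2 = 230
  M4→M: 5 × 7 = 35
Total = 405 + 495 + 420 + 385 + 230 + 35 = 1970.

1970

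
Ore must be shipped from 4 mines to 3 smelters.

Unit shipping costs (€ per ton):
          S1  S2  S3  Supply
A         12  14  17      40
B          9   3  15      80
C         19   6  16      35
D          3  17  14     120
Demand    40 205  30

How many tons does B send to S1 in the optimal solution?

Optimal shipments:
  A->S2: 40 tons
  B->S2: 80 tons
  C->S2: 35 tons
  D->S1: 40 tons
  D->S2: 50 tons
  D->S3: 30 tons
Total cost = €2400.
The route B→S1 is not used.

0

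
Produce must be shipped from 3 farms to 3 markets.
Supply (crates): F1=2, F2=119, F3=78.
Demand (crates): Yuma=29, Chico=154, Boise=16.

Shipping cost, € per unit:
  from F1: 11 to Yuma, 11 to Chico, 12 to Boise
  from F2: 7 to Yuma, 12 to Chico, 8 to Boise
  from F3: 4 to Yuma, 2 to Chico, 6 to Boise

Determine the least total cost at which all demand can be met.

1397

A cheapest plan:
  F1 to Chico: 2 crates
  F2 to Yuma: 29 crates
  F2 to Chico: 74 crates
  F2 to Boise: 16 crates
  F3 to Chico: 78 crates
Total cost = €1397.
(Supply check: F1 ships 2; F2 ships 119; F3 ships 78.)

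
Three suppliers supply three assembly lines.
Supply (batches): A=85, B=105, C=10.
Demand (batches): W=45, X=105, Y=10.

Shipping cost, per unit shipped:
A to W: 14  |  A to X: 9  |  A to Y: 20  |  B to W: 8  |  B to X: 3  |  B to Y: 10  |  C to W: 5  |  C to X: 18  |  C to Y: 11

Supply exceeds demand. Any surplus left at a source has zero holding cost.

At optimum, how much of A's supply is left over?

40

An optimal plan:
  A–X: 45 × 9 = 405
  B–W: 35 × 8 = 280
  B–X: 60 × 3 = 180
  B–Y: 10 × 10 = 100
  C–W: 10 × 5 = 50
Total cost = 1015.
A ships 45 of its 85, leaving 40.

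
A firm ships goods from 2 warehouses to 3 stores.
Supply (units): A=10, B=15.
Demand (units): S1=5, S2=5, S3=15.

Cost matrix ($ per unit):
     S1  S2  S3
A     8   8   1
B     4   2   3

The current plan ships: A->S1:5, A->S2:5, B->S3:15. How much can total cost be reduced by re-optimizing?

70

Current plan cost = 5·8 + 5·8 + 15·3 = $125.
Optimal plan:
  A to S3: 10 × $1 = $10
  B to S1: 5 × $4 = $20
  B to S2: 5 × $2 = $10
  B to S3: 5 × $3 = $15
Optimal cost = $55.
Saving = 125 − 55 = $70.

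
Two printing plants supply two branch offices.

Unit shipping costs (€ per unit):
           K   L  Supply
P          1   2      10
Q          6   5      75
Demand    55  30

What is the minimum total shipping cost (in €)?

A cheapest plan:
  P→K: 10 × €1 = €10
  Q→K: 45 × €6 = €270
  Q→L: 30 × €5 = €150
Total = 10 + 270 + 150 = €430.

430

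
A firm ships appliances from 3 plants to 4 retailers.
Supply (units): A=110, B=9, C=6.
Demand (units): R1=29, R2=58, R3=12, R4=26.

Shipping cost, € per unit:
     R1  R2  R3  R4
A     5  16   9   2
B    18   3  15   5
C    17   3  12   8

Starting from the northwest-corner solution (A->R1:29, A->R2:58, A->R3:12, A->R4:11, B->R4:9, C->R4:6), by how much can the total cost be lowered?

Current plan cost = 29·5 + 58·16 + 12·9 + 11·2 + 9·5 + 6·8 = €1296.
Optimal plan:
  A to R1: 29 × €5 = €145
  A to R2: 43 × €16 = €688
  A to R3: 12 × €9 = €108
  A to R4: 26 × €2 = €52
  B to R2: 9 × €3 = €27
  C to R2: 6 × €3 = €18
Optimal cost = €1038.
Saving = 1296 − 1038 = €258.

258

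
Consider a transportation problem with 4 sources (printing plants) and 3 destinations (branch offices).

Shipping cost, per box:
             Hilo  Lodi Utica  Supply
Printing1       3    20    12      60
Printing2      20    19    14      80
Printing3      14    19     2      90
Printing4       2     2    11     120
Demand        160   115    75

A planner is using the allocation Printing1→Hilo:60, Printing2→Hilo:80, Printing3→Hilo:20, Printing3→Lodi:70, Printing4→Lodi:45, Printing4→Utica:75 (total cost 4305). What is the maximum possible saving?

Current plan cost = 60·3 + 80·20 + 20·14 + 70·19 + 45·2 + 75·11 = 4305.
Optimal plan:
  Printing1->Hilo: 60 × 3 = 180
  Printing2->Lodi: 80 × 19 = 1520
  Printing3->Hilo: 15 × 14 = 210
  Printing3->Utica: 75 × 2 = 150
  Printing4->Hilo: 85 × 2 = 170
  Printing4->Lodi: 35 × 2 = 70
Optimal cost = 2300.
Saving = 4305 − 2300 = 2005.

2005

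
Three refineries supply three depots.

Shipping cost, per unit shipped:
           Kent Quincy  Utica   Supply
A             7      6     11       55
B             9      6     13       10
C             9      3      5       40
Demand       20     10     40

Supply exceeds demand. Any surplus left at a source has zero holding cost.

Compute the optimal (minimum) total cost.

One minimum-cost allocation:
  A->Kent: 20 × 7 = 140
  A->Quincy: 10 × 6 = 60
  C->Utica: 40 × 5 = 200
Total = 140 + 60 + 200 = 400.

400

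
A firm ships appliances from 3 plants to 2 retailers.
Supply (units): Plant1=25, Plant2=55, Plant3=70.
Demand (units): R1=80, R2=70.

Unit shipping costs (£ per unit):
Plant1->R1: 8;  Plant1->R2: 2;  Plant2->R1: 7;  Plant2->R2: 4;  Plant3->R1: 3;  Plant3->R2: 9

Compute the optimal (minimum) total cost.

An optimal shipping plan:
  Plant1->R2: 25 × £2 = £50
  Plant2->R1: 10 × £7 = £70
  Plant2->R2: 45 × £4 = £180
  Plant3->R1: 70 × £3 = £210
Total = 50 + 70 + 180 + 210 = £510.

510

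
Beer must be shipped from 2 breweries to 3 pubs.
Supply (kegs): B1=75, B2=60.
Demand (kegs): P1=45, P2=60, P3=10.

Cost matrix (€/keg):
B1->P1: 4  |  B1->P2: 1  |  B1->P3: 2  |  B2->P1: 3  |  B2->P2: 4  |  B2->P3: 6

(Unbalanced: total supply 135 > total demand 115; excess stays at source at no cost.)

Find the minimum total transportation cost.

215

One minimum-cost allocation:
  B1->P2: 60 × €1 = €60
  B1->P3: 10 × €2 = €20
  B2->P1: 45 × €3 = €135
Total = 60 + 20 + 135 = €215.
(Supply check: B1 ships 70; B2 ships 45.)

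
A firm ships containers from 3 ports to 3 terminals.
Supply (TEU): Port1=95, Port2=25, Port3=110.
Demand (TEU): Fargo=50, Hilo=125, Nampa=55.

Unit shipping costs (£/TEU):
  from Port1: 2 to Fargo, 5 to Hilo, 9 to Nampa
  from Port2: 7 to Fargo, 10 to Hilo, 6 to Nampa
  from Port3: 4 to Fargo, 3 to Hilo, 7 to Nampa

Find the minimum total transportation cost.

One minimum-cost allocation:
  Port1 to Fargo: 50 × £2 = £100
  Port1 to Hilo: 15 × £5 = £75
  Port1 to Nampa: 30 × £9 = £270
  Port2 to Nampa: 25 × £6 = £150
  Port3 to Hilo: 110 × £3 = £330
Total = 100 + 75 + 270 + 150 + 330 = £925.
(Supply check: Port1 ships 95; Port2 ships 25; Port3 ships 110.)

925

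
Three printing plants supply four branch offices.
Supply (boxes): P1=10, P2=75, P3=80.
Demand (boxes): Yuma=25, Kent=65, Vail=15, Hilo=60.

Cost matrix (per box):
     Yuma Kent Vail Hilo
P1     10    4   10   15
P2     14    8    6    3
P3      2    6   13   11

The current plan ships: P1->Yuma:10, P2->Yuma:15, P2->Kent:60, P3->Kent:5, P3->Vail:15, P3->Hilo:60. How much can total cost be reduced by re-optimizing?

985

Current plan cost = 10·10 + 15·14 + 60·8 + 5·6 + 15·13 + 60·11 = 1675.
Optimal plan:
  P1–Kent: 10 × 4 = 40
  P2–Vail: 15 × 6 = 90
  P2–Hilo: 60 × 3 = 180
  P3–Yuma: 25 × 2 = 50
  P3–Kent: 55 × 6 = 330
Optimal cost = 690.
Saving = 1675 − 690 = 985.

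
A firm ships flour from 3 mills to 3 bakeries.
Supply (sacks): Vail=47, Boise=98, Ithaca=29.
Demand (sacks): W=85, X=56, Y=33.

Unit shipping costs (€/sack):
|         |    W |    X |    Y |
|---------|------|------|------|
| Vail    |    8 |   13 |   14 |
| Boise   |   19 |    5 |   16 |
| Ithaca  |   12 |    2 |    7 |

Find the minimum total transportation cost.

Optimal allocation:
  Vail→W: 47 × €8 = €376
  Boise→W: 38 × €19 = €722
  Boise→X: 56 × €5 = €280
  Boise→Y: 4 × €16 = €64
  Ithaca→Y: 29 × €7 = €203
Total = 376 + 722 + 280 + 64 + 203 = €1645.

1645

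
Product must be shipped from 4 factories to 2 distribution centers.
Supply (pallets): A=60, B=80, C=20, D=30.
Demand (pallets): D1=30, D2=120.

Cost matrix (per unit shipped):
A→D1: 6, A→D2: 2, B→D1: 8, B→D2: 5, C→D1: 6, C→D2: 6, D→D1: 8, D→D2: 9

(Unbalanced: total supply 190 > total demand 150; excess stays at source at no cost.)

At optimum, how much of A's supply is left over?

0

Minimum-cost shipments:
  A→D2: 60 pallets
  B→D1: 10 pallets
  B→D2: 60 pallets
  C→D1: 20 pallets
Total cost = 620.
A ships 60 of its 60, leaving 0.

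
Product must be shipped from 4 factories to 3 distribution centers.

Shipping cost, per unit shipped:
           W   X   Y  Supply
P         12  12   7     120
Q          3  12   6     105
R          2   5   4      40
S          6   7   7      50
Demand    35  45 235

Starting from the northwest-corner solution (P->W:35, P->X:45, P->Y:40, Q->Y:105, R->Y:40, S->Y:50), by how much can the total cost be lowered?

505

Current plan cost = 35·12 + 45·12 + 40·7 + 105·6 + 40·4 + 50·7 = 2380.
Optimal plan:
  P–Y: 120 × 7 = 840
  Q–W: 35 × 3 = 105
  Q–Y: 70 × 6 = 420
  R–Y: 40 × 4 = 160
  S–X: 45 × 7 = 315
  S–Y: 5 × 7 = 35
Optimal cost = 1875.
Saving = 2380 − 1875 = 505.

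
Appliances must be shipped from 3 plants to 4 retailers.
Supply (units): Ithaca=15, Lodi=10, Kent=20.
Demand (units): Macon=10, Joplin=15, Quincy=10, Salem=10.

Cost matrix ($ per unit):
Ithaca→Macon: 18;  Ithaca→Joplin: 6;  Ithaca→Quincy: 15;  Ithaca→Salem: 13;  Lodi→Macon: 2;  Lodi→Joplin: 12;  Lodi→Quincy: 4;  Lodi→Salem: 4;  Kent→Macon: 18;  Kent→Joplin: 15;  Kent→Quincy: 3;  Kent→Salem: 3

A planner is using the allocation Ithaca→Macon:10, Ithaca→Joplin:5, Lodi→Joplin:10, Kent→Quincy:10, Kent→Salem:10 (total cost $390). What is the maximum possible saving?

Current plan cost = 10·18 + 5·6 + 10·12 + 10·3 + 10·3 = $390.
Optimal plan:
  Ithaca→Joplin: 15 × $6 = $90
  Lodi→Macon: 10 × $2 = $20
  Kent→Quincy: 10 × $3 = $30
  Kent→Salem: 10 × $3 = $30
Optimal cost = $170.
Saving = 390 − 170 = $220.

220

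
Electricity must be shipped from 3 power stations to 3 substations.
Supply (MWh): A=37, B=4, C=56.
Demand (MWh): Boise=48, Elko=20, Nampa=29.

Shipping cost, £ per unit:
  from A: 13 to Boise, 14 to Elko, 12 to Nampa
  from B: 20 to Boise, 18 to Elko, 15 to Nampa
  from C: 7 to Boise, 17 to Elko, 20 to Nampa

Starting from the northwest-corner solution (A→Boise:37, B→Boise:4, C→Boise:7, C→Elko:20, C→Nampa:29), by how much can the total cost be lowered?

530

Current plan cost = 37·13 + 4·20 + 7·7 + 20·17 + 29·20 = £1530.
Optimal plan:
  A–Elko: 12 × £14 = £168
  A–Nampa: 25 × £12 = £300
  B–Nampa: 4 × £15 = £60
  C–Boise: 48 × £7 = £336
  C–Elko: 8 × £17 = £136
Optimal cost = £1000.
Saving = 1530 − 1000 = £530.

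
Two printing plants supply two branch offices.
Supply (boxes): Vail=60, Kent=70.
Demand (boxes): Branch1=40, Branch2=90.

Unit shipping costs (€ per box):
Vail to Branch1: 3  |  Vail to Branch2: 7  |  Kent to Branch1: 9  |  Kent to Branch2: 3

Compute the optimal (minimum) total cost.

470

An optimal shipping plan:
  Vail->Branch1: 40 × €3 = €120
  Vail->Branch2: 20 × €7 = €140
  Kent->Branch2: 70 × €3 = €210
Total = 120 + 140 + 210 = €470.
(Supply check: Vail ships 60; Kent ships 70.)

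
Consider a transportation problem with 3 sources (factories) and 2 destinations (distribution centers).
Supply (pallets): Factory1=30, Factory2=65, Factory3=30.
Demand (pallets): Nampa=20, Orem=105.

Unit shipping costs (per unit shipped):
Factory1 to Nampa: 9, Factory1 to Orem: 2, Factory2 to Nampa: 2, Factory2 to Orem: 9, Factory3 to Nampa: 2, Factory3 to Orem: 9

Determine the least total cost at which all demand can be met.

An optimal shipping plan:
  Factory1–Orem: 30 × 2 = 60
  Factory2–Nampa: 20 × 2 = 40
  Factory2–Orem: 45 × 9 = 405
  Factory3–Orem: 30 × 9 = 270
Total = 60 + 40 + 405 + 270 = 775.
(Supply check: Factory1 ships 30; Factory2 ships 65; Factory3 ships 30.)

775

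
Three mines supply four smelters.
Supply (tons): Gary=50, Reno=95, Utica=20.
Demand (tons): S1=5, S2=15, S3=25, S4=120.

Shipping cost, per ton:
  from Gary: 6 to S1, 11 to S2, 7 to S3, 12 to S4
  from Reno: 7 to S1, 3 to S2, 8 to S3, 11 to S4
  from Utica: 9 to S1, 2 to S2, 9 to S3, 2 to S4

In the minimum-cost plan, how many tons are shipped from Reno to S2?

Optimal shipments:
  Gary->S1: 5 × 6 = 30
  Gary->S3: 25 × 7 = 175
  Gary->S4: 20 × 12 = 240
  Reno->S2: 15 × 3 = 45
  Reno->S4: 80 × 11 = 880
  Utica->S4: 20 × 2 = 40
Total cost = 1410.
So Reno→S2 carries 15 tons.

15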